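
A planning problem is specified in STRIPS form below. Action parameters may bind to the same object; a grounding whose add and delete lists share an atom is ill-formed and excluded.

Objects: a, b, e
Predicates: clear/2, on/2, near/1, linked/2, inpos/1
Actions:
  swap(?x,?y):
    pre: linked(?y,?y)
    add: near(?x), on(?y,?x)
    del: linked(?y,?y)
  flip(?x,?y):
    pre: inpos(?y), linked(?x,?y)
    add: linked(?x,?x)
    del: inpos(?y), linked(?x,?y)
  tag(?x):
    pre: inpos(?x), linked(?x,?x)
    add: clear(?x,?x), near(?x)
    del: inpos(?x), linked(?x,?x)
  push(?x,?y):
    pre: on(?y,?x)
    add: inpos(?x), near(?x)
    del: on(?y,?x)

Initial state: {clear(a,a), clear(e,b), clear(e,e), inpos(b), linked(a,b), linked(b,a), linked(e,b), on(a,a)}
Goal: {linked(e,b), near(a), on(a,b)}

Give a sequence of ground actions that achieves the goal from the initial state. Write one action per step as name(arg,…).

flip(a,b); swap(b,a); push(a,a)

1. flip(a,b)  →  {clear(a,a), clear(e,b), clear(e,e), linked(a,a), linked(b,a), linked(e,b), on(a,a)}
2. swap(b,a)  →  {clear(a,a), clear(e,b), clear(e,e), linked(b,a), linked(e,b), near(b), on(a,a), on(a,b)}
3. push(a,a)  →  {clear(a,a), clear(e,b), clear(e,e), inpos(a), linked(b,a), linked(e,b), near(a), near(b), on(a,b)}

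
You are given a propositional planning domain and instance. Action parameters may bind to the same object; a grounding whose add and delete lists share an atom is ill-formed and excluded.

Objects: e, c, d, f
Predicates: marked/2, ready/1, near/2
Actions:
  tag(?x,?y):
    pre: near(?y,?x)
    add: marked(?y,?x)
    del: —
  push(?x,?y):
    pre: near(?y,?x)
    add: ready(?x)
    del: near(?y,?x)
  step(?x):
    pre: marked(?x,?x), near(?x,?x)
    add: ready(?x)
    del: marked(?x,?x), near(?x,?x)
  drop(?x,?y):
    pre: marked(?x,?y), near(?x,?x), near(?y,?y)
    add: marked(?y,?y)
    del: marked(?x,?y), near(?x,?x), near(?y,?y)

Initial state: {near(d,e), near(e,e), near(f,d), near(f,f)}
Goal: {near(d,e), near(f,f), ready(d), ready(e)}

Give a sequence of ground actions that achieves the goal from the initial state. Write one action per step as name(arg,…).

push(e,e); push(d,f)

1. push(e,e)  →  {near(d,e), near(f,d), near(f,f), ready(e)}
2. push(d,f)  →  {near(d,e), near(f,f), ready(d), ready(e)}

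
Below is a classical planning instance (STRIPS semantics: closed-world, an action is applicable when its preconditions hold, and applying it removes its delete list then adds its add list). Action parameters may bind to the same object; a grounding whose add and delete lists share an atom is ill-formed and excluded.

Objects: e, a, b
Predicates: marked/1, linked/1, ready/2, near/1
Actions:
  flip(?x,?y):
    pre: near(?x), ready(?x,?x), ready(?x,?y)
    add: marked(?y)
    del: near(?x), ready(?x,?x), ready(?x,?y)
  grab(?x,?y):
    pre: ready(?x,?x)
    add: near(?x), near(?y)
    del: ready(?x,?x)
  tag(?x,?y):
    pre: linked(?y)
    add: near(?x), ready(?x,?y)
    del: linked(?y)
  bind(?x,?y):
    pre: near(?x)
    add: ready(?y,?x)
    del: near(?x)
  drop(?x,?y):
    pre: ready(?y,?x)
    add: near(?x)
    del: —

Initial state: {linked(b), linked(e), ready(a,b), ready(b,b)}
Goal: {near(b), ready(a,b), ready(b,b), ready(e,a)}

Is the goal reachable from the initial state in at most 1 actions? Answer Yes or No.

No

1. grab(b,a)  →  {linked(b), linked(e), near(a), near(b), ready(a,b)}
2. tag(b,b)  →  {linked(e), near(a), near(b), ready(a,b), ready(b,b)}
3. bind(a,e)  →  {linked(e), near(b), ready(a,b), ready(b,b), ready(e,a)}
optimal plan length = 3; 3 > 1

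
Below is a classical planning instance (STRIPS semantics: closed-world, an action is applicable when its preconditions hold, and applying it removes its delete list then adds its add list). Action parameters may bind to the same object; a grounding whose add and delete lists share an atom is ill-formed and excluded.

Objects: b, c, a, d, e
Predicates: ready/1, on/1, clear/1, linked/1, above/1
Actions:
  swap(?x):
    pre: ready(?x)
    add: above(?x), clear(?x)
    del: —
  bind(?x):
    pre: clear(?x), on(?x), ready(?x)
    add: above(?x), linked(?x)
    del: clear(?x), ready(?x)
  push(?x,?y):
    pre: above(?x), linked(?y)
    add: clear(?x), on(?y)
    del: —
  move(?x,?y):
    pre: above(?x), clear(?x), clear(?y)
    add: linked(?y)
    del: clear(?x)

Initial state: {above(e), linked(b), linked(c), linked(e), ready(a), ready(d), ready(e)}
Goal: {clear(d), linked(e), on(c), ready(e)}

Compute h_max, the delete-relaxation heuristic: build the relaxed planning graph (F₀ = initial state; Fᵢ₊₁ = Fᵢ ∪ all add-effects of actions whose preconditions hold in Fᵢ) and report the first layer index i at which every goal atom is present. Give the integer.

F0 = init (7 atoms)
F1 = F0 ∪ {above(a), above(d), clear(a), clear(d), clear(e), on(b), on(c), on(e)}  (15 atoms)
goal ⊆ F1  ⇒  h_max = 1

1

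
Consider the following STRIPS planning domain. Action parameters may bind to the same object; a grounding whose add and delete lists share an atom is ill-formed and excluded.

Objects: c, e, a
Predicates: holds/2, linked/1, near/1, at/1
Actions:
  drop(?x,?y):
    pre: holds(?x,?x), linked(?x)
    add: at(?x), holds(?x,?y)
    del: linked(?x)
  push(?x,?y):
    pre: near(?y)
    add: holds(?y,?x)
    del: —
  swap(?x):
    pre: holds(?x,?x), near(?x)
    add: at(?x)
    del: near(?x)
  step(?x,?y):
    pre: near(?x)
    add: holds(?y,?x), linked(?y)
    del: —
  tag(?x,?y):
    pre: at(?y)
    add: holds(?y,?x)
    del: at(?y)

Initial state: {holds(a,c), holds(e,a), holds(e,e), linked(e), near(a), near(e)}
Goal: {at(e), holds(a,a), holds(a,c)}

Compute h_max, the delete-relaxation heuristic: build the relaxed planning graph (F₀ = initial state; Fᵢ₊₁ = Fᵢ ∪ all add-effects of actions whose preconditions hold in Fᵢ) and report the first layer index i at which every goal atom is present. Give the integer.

1

F0 = init (6 atoms)
F1 = F0 ∪ {at(e), holds(a,a), holds(a,e), holds(c,a), holds(c,e), holds(e,c), linked(a), linked(c)}  (14 atoms)
goal ⊆ F1  ⇒  h_max = 1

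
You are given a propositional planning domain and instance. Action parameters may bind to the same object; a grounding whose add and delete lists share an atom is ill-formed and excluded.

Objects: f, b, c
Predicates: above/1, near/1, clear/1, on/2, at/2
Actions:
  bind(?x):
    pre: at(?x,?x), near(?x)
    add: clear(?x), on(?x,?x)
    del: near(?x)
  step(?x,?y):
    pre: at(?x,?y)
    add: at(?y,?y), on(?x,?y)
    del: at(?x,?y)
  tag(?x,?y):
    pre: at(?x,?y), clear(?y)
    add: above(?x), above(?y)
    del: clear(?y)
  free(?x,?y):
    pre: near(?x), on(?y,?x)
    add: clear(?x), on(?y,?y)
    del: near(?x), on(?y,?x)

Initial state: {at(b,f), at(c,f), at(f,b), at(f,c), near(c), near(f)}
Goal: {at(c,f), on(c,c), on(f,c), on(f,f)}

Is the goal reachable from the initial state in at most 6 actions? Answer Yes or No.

Yes

1. step(f,c)  →  {at(b,f), at(c,c), at(c,f), at(f,b), near(c), near(f), on(f,c)}
2. bind(c)  →  {at(b,f), at(c,c), at(c,f), at(f,b), clear(c), near(f), on(c,c), on(f,c)}
3. step(b,f)  →  {at(c,c), at(c,f), at(f,b), at(f,f), clear(c), near(f), on(b,f), on(c,c), on(f,c)}
4. bind(f)  →  {at(c,c), at(c,f), at(f,b), at(f,f), clear(c), clear(f), on(b,f), on(c,c), on(f,c), on(f,f)}
optimal plan length = 4; 4 ≤ 6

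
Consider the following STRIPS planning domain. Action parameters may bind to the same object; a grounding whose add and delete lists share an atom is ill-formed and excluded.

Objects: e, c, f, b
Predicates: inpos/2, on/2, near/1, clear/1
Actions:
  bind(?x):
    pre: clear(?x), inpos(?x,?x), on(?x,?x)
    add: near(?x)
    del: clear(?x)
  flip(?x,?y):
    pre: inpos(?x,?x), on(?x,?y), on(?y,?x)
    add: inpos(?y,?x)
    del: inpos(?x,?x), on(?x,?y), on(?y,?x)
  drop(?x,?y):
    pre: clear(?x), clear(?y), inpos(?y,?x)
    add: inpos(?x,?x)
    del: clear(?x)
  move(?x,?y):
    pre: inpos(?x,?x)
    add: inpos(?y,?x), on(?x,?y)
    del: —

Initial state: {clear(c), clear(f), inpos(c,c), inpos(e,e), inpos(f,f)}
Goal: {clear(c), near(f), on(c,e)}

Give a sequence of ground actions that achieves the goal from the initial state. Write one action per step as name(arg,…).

move(c,e); move(f,f); bind(f)

1. move(c,e)  →  {clear(c), clear(f), inpos(c,c), inpos(e,c), inpos(e,e), inpos(f,f), on(c,e)}
2. move(f,f)  →  {clear(c), clear(f), inpos(c,c), inpos(e,c), inpos(e,e), inpos(f,f), on(c,e), on(f,f)}
3. bind(f)  →  {clear(c), inpos(c,c), inpos(e,c), inpos(e,e), inpos(f,f), near(f), on(c,e), on(f,f)}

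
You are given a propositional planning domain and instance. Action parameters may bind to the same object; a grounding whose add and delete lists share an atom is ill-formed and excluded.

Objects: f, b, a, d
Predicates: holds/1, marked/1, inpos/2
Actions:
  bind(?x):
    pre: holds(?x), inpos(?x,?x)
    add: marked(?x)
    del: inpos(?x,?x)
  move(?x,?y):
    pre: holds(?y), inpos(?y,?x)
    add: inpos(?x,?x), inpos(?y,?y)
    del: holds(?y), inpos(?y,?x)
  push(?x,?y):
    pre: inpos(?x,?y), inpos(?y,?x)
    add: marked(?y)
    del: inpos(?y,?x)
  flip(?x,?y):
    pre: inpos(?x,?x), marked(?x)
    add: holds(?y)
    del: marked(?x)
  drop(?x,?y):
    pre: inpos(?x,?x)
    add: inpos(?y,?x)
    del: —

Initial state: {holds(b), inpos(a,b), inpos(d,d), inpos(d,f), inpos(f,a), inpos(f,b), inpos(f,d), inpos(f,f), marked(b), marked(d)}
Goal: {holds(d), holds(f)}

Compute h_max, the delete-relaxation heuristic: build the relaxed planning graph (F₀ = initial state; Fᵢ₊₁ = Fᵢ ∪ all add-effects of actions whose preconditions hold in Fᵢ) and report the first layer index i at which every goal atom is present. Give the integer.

F0 = init (10 atoms)
F1 = F0 ∪ {holds(a), holds(d), holds(f), inpos(a,d), inpos(a,f), inpos(b,d), inpos(b,f), marked(f)}  (18 atoms)
goal ⊆ F1  ⇒  h_max = 1

1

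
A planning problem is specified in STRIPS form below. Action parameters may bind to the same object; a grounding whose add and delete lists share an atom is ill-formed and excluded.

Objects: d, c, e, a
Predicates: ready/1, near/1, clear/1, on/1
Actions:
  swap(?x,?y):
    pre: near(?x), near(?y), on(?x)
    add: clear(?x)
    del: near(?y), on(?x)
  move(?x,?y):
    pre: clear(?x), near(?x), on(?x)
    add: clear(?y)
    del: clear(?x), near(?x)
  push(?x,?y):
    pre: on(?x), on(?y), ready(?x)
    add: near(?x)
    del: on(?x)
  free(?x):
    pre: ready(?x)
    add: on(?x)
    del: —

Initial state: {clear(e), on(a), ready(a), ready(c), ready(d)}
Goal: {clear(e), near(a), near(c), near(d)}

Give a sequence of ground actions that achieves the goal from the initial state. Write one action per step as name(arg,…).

push(a,a); free(d); push(d,d); free(c); push(c,c)

1. push(a,a)  →  {clear(e), near(a), ready(a), ready(c), ready(d)}
2. free(d)  →  {clear(e), near(a), on(d), ready(a), ready(c), ready(d)}
3. push(d,d)  →  {clear(e), near(a), near(d), ready(a), ready(c), ready(d)}
4. free(c)  →  {clear(e), near(a), near(d), on(c), ready(a), ready(c), ready(d)}
5. push(c,c)  →  {clear(e), near(a), near(c), near(d), ready(a), ready(c), ready(d)}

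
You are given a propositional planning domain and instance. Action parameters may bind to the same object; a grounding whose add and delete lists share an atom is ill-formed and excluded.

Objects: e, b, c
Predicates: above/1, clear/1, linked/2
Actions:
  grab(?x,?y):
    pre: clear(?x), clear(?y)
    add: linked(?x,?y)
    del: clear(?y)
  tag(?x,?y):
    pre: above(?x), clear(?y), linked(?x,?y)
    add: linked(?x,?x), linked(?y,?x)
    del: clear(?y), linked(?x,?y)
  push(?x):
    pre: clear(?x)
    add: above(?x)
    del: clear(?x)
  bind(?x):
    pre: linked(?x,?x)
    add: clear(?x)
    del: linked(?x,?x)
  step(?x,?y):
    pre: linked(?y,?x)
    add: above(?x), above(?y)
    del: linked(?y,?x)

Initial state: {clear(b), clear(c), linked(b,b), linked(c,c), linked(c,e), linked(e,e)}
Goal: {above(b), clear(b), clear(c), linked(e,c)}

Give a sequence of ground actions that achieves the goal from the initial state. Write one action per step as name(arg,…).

bind(e); grab(e,c); bind(c); step(b,b)

1. bind(e)  →  {clear(b), clear(c), clear(e), linked(b,b), linked(c,c), linked(c,e)}
2. grab(e,c)  →  {clear(b), clear(e), linked(b,b), linked(c,c), linked(c,e), linked(e,c)}
3. bind(c)  →  {clear(b), clear(c), clear(e), linked(b,b), linked(c,e), linked(e,c)}
4. step(b,b)  →  {above(b), clear(b), clear(c), clear(e), linked(c,e), linked(e,c)}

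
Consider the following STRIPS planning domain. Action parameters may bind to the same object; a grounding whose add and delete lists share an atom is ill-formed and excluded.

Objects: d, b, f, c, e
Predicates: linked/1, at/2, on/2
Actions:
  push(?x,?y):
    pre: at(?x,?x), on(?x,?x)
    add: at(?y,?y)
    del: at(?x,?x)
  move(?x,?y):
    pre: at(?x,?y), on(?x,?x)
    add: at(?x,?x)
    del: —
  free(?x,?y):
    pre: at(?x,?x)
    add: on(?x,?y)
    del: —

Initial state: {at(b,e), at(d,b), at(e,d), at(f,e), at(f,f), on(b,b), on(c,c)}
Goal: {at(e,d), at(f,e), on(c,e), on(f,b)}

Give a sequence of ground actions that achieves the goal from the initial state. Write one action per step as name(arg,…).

1. move(b,e)  →  {at(b,b), at(b,e), at(d,b), at(e,d), at(f,e), at(f,f), on(b,b), on(c,c)}
2. push(b,c)  →  {at(b,e), at(c,c), at(d,b), at(e,d), at(f,e), at(f,f), on(b,b), on(c,c)}
3. free(f,b)  →  {at(b,e), at(c,c), at(d,b), at(e,d), at(f,e), at(f,f), on(b,b), on(c,c), on(f,b)}
4. free(c,e)  →  {at(b,e), at(c,c), at(d,b), at(e,d), at(f,e), at(f,f), on(b,b), on(c,c), on(c,e), on(f,b)}

move(b,e); push(b,c); free(f,b); free(c,e)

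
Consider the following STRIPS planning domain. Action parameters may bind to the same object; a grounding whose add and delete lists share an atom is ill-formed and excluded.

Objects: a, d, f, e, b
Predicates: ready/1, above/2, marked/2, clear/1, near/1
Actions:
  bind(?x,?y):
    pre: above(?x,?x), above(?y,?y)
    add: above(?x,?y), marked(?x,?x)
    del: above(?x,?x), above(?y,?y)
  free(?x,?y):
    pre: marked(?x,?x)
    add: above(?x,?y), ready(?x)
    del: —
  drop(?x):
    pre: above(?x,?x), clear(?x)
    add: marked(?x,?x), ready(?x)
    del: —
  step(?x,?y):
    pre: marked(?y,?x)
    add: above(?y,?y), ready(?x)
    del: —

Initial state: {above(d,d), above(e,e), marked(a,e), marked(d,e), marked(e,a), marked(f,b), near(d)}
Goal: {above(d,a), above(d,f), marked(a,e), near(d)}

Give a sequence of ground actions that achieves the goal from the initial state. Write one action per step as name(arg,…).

1. bind(d,e)  →  {above(d,e), marked(a,e), marked(d,d), marked(d,e), marked(e,a), marked(f,b), near(d)}
2. free(d,a)  →  {above(d,a), above(d,e), marked(a,e), marked(d,d), marked(d,e), marked(e,a), marked(f,b), near(d), ready(d)}
3. free(d,f)  →  {above(d,a), above(d,e), above(d,f), marked(a,e), marked(d,d), marked(d,e), marked(e,a), marked(f,b), near(d), ready(d)}

bind(d,e); free(d,a); free(d,f)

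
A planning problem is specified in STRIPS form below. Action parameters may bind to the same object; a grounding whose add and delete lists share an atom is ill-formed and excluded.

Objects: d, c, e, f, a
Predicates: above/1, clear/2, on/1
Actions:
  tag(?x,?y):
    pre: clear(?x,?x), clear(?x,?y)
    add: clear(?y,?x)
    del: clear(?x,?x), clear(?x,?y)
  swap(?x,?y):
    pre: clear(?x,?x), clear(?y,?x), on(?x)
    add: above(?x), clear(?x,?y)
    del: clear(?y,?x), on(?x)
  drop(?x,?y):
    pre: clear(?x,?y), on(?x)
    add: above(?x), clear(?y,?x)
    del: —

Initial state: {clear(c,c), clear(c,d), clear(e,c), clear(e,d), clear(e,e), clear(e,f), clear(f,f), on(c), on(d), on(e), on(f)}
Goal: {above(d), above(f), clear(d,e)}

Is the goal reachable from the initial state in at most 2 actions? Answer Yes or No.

1. tag(e,d)  →  {clear(c,c), clear(c,d), clear(d,e), clear(e,c), clear(e,f), clear(f,f), on(c), on(d), on(e), on(f)}
2. swap(f,e)  →  {above(f), clear(c,c), clear(c,d), clear(d,e), clear(e,c), clear(f,e), clear(f,f), on(c), on(d), on(e)}
3. drop(d,e)  →  {above(d), above(f), clear(c,c), clear(c,d), clear(d,e), clear(e,c), clear(e,d), clear(f,e), clear(f,f), on(c), on(d), on(e)}
optimal plan length = 3; 3 > 2

No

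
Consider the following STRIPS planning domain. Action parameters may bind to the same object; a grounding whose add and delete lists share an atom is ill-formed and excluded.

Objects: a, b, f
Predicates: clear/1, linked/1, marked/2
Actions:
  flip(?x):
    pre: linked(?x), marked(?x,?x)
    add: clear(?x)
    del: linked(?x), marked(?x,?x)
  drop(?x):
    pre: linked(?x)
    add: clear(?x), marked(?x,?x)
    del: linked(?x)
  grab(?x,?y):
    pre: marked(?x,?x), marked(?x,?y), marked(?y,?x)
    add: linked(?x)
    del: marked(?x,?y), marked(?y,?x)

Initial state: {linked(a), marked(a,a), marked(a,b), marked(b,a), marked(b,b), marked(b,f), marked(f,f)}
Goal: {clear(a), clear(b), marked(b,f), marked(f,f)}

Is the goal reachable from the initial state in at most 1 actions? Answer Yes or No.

No

1. flip(a)  →  {clear(a), marked(a,b), marked(b,a), marked(b,b), marked(b,f), marked(f,f)}
2. grab(b,a)  →  {clear(a), linked(b), marked(b,b), marked(b,f), marked(f,f)}
3. flip(b)  →  {clear(a), clear(b), marked(b,f), marked(f,f)}
optimal plan length = 3; 3 > 1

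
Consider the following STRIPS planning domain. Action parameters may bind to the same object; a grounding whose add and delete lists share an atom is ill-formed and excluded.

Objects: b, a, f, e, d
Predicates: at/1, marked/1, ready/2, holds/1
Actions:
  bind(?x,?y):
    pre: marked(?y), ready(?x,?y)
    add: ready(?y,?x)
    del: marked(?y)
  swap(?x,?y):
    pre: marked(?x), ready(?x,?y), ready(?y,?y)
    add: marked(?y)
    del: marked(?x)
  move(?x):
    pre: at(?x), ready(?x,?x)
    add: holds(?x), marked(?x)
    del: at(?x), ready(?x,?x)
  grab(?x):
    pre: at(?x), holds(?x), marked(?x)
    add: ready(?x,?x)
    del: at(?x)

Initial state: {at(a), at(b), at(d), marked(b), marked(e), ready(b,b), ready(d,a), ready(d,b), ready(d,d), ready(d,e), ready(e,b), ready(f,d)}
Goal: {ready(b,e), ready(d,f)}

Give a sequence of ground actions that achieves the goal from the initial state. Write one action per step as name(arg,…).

bind(e,b); move(d); bind(f,d)

1. bind(e,b)  →  {at(a), at(b), at(d), marked(e), ready(b,b), ready(b,e), ready(d,a), ready(d,b), ready(d,d), ready(d,e), ready(e,b), ready(f,d)}
2. move(d)  →  {at(a), at(b), holds(d), marked(d), marked(e), ready(b,b), ready(b,e), ready(d,a), ready(d,b), ready(d,e), ready(e,b), ready(f,d)}
3. bind(f,d)  →  {at(a), at(b), holds(d), marked(e), ready(b,b), ready(b,e), ready(d,a), ready(d,b), ready(d,e), ready(d,f), ready(e,b), ready(f,d)}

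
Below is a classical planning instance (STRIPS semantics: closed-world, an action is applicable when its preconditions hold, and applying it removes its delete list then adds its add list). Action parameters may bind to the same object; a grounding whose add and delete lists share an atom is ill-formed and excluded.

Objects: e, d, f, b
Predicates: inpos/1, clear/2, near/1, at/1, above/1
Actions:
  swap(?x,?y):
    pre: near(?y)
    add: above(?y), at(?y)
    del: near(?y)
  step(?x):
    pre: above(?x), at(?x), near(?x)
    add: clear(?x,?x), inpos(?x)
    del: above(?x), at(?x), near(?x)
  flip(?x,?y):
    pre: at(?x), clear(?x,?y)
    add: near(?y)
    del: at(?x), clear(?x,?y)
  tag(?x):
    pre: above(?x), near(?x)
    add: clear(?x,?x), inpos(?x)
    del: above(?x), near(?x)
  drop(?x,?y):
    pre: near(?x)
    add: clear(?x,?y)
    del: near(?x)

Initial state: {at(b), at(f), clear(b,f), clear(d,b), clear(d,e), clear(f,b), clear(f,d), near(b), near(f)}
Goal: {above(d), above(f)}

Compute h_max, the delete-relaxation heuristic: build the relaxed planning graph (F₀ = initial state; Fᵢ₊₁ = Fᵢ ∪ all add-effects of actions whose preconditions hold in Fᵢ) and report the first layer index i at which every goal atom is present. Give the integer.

2

F0 = init (9 atoms)
F1 = F0 ∪ {above(b), above(f), clear(b,b), clear(b,d), clear(b,e), clear(f,e), clear(f,f), near(d)}  (17 atoms)
F2 = F1 ∪ {above(d), at(d), clear(d,d), clear(d,f), inpos(b), inpos(f), near(e)}  (24 atoms)
goal ⊆ F2  ⇒  h_max = 2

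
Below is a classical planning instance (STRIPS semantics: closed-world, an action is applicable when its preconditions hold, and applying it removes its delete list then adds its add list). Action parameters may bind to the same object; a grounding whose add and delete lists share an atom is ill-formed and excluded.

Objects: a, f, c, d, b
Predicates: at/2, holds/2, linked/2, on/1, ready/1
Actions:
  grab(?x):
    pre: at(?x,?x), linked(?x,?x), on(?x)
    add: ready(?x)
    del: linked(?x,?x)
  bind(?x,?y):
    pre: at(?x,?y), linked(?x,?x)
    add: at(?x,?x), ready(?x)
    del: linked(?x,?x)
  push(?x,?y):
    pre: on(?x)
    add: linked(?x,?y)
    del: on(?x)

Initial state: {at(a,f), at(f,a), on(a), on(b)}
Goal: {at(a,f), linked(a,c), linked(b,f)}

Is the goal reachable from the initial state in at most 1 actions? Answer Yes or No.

1. push(a,c)  →  {at(a,f), at(f,a), linked(a,c), on(b)}
2. push(b,f)  →  {at(a,f), at(f,a), linked(a,c), linked(b,f)}
optimal plan length = 2; 2 > 1

No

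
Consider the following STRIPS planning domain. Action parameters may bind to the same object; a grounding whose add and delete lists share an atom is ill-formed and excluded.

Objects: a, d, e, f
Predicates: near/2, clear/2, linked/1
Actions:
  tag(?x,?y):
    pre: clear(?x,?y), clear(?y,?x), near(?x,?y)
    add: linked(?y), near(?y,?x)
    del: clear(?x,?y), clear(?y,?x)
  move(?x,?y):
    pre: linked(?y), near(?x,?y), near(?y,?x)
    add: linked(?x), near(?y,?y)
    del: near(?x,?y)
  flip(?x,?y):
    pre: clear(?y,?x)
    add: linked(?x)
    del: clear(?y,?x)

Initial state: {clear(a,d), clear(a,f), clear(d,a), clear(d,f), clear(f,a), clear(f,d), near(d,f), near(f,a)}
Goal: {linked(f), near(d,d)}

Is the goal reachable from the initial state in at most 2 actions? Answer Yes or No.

No

1. tag(d,f)  →  {clear(a,d), clear(a,f), clear(d,a), clear(f,a), linked(f), near(d,f), near(f,a), near(f,d)}
2. flip(d,a)  →  {clear(a,f), clear(d,a), clear(f,a), linked(d), linked(f), near(d,f), near(f,a), near(f,d)}
3. move(f,d)  →  {clear(a,f), clear(d,a), clear(f,a), linked(d), linked(f), near(d,d), near(d,f), near(f,a)}
optimal plan length = 3; 3 > 2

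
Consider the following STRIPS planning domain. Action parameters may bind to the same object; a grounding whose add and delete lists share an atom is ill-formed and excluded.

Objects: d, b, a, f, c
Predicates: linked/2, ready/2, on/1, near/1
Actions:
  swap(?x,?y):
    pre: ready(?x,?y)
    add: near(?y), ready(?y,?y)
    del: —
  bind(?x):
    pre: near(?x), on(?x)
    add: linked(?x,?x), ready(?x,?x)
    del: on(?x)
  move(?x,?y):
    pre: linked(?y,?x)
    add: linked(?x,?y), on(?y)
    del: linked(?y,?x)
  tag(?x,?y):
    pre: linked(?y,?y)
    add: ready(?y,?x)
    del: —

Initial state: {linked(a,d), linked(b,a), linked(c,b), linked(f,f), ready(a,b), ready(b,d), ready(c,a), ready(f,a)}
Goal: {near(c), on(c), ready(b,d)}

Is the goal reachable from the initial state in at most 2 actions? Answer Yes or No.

1. move(b,c)  →  {linked(a,d), linked(b,a), linked(b,c), linked(f,f), on(c), ready(a,b), ready(b,d), ready(c,a), ready(f,a)}
2. tag(c,f)  →  {linked(a,d), linked(b,a), linked(b,c), linked(f,f), on(c), ready(a,b), ready(b,d), ready(c,a), ready(f,a), ready(f,c)}
3. swap(f,c)  →  {linked(a,d), linked(b,a), linked(b,c), linked(f,f), near(c), on(c), ready(a,b), ready(b,d), ready(c,a), ready(c,c), ready(f,a), ready(f,c)}
optimal plan length = 3; 3 > 2

No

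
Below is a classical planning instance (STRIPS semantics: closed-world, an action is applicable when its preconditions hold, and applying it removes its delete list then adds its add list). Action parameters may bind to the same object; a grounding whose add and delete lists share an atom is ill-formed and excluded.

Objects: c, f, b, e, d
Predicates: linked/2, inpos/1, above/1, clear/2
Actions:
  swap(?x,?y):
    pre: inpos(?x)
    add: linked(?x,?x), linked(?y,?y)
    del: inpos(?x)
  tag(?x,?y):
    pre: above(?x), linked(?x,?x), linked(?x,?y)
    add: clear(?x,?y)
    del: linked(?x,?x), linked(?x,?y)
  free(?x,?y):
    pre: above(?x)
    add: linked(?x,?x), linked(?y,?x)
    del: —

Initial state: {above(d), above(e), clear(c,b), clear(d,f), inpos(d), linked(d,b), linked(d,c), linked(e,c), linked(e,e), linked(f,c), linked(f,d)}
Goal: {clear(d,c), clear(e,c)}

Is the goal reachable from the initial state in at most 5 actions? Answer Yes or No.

Yes

1. swap(d,c)  →  {above(d), above(e), clear(c,b), clear(d,f), linked(c,c), linked(d,b), linked(d,c), linked(d,d), linked(e,c), linked(e,e), linked(f,c), linked(f,d)}
2. tag(e,c)  →  {above(d), above(e), clear(c,b), clear(d,f), clear(e,c), linked(c,c), linked(d,b), linked(d,c), linked(d,d), linked(f,c), linked(f,d)}
3. tag(d,c)  →  {above(d), above(e), clear(c,b), clear(d,c), clear(d,f), clear(e,c), linked(c,c), linked(d,b), linked(f,c), linked(f,d)}
optimal plan length = 3; 3 ≤ 5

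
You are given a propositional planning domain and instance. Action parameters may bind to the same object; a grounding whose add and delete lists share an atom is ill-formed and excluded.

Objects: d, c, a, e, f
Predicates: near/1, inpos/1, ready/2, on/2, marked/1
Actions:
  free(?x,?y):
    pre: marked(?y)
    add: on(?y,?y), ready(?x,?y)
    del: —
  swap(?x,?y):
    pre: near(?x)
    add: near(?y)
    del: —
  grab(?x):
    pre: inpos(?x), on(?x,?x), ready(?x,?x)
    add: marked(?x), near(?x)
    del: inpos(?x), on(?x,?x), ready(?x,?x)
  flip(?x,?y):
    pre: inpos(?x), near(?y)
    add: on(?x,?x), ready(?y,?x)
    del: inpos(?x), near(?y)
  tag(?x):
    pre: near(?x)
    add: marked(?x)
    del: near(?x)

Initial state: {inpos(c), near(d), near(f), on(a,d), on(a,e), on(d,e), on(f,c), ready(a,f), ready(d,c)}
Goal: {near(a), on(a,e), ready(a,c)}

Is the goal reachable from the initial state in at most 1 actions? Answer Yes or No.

1. swap(d,a)  →  {inpos(c), near(a), near(d), near(f), on(a,d), on(a,e), on(d,e), on(f,c), ready(a,f), ready(d,c)}
2. flip(c,a)  →  {near(d), near(f), on(a,d), on(a,e), on(c,c), on(d,e), on(f,c), ready(a,c), ready(a,f), ready(d,c)}
3. swap(d,a)  →  {near(a), near(d), near(f), on(a,d), on(a,e), on(c,c), on(d,e), on(f,c), ready(a,c), ready(a,f), ready(d,c)}
optimal plan length = 3; 3 > 1

No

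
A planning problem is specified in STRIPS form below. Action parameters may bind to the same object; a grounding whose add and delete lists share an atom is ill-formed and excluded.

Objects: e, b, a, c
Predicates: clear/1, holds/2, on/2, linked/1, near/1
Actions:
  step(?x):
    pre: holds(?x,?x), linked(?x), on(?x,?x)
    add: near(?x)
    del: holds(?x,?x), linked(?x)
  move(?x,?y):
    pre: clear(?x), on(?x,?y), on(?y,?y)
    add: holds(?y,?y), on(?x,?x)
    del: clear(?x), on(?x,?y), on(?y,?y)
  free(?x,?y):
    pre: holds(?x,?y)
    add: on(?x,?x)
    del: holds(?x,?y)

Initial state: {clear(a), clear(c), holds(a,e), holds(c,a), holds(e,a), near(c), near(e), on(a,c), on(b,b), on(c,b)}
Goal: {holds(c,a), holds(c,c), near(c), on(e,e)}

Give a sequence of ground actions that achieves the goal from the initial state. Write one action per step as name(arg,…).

1. move(c,b)  →  {clear(a), holds(a,e), holds(b,b), holds(c,a), holds(e,a), near(c), near(e), on(a,c), on(c,c)}
2. move(a,c)  →  {holds(a,e), holds(b,b), holds(c,a), holds(c,c), holds(e,a), near(c), near(e), on(a,a)}
3. free(e,a)  →  {holds(a,e), holds(b,b), holds(c,a), holds(c,c), near(c), near(e), on(a,a), on(e,e)}

move(c,b); move(a,c); free(e,a)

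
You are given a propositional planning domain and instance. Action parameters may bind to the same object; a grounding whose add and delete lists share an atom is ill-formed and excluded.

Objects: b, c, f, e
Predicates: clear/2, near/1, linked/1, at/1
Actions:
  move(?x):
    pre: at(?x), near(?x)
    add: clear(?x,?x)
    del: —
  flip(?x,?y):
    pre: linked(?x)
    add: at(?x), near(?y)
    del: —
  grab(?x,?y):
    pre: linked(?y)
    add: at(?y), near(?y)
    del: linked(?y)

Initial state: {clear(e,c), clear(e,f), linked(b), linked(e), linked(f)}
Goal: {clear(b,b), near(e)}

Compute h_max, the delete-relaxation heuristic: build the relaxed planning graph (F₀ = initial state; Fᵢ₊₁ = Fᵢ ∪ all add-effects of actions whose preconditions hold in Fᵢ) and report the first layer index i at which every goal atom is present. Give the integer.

F0 = init (5 atoms)
F1 = F0 ∪ {at(b), at(e), at(f), near(b), near(c), near(e), near(f)}  (12 atoms)
F2 = F1 ∪ {clear(b,b), clear(e,e), clear(f,f)}  (15 atoms)
goal ⊆ F2  ⇒  h_max = 2

2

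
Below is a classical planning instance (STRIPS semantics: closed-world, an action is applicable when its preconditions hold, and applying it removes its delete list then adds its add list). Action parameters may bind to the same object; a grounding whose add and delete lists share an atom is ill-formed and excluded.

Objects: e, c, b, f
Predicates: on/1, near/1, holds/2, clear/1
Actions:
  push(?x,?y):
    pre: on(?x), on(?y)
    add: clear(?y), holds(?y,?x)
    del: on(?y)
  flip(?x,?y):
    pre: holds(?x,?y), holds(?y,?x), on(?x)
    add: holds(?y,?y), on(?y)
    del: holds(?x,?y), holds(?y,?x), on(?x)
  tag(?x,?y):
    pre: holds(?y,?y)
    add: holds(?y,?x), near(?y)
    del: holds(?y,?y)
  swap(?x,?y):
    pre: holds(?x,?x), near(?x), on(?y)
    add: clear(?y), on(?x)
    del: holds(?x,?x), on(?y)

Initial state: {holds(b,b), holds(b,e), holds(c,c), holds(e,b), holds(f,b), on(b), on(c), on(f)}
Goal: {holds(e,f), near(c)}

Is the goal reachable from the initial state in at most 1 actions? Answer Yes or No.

1. flip(b,e)  →  {holds(b,b), holds(c,c), holds(e,e), holds(f,b), on(c), on(e), on(f)}
2. push(f,e)  →  {clear(e), holds(b,b), holds(c,c), holds(e,e), holds(e,f), holds(f,b), on(c), on(f)}
3. tag(e,c)  →  {clear(e), holds(b,b), holds(c,e), holds(e,e), holds(e,f), holds(f,b), near(c), on(c), on(f)}
optimal plan length = 3; 3 > 1

No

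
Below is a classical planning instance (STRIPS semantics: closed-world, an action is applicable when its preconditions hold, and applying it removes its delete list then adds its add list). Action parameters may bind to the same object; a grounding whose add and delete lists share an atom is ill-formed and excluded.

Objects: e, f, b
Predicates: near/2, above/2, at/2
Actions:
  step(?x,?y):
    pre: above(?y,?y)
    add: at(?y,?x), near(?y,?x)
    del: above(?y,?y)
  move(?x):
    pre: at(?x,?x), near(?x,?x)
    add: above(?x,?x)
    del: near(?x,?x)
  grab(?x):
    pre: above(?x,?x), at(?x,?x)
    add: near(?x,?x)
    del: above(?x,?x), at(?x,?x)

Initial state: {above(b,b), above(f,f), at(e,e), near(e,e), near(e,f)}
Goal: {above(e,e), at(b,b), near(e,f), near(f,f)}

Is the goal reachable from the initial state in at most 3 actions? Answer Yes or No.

1. step(f,f)  →  {above(b,b), at(e,e), at(f,f), near(e,e), near(e,f), near(f,f)}
2. step(b,b)  →  {at(b,b), at(e,e), at(f,f), near(b,b), near(e,e), near(e,f), near(f,f)}
3. move(e)  →  {above(e,e), at(b,b), at(e,e), at(f,f), near(b,b), near(e,f), near(f,f)}
optimal plan length = 3; 3 ≤ 3

Yes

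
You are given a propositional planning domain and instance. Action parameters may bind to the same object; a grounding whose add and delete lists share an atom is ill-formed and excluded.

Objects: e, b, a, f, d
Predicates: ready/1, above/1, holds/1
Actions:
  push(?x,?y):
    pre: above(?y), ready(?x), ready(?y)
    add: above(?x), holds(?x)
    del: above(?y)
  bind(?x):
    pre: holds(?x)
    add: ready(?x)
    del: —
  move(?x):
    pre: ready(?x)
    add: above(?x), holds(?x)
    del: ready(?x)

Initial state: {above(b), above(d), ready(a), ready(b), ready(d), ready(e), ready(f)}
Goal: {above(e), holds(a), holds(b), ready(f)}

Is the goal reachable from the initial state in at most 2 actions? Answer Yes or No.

No

1. push(e,b)  →  {above(d), above(e), holds(e), ready(a), ready(b), ready(d), ready(e), ready(f)}
2. push(b,d)  →  {above(b), above(e), holds(b), holds(e), ready(a), ready(b), ready(d), ready(e), ready(f)}
3. push(a,b)  →  {above(a), above(e), holds(a), holds(b), holds(e), ready(a), ready(b), ready(d), ready(e), ready(f)}
optimal plan length = 3; 3 > 2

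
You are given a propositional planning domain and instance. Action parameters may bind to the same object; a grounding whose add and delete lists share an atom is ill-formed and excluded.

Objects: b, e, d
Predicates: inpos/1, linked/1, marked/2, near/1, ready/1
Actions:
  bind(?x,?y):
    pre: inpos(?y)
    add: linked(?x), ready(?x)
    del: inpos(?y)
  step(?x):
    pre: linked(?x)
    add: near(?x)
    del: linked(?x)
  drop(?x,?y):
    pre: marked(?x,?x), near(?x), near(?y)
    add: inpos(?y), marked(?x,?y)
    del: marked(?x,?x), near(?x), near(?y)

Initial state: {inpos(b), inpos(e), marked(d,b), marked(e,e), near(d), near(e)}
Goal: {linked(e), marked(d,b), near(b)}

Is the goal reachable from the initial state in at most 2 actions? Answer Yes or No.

1. bind(b,b)  →  {inpos(e), linked(b), marked(d,b), marked(e,e), near(d), near(e), ready(b)}
2. bind(e,e)  →  {linked(b), linked(e), marked(d,b), marked(e,e), near(d), near(e), ready(b), ready(e)}
3. step(b)  →  {linked(e), marked(d,b), marked(e,e), near(b), near(d), near(e), ready(b), ready(e)}
optimal plan length = 3; 3 > 2

No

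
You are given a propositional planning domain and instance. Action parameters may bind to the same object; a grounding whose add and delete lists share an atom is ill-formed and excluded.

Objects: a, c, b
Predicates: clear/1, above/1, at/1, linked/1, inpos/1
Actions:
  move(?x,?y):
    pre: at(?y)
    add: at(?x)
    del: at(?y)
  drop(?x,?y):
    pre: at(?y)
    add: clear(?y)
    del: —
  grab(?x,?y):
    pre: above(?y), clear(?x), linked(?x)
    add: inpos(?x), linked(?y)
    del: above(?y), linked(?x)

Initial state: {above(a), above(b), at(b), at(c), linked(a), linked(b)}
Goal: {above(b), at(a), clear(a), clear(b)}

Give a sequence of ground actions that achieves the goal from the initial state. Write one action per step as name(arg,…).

1. move(a,c)  →  {above(a), above(b), at(a), at(b), linked(a), linked(b)}
2. drop(a,a)  →  {above(a), above(b), at(a), at(b), clear(a), linked(a), linked(b)}
3. drop(a,b)  →  {above(a), above(b), at(a), at(b), clear(a), clear(b), linked(a), linked(b)}

move(a,c); drop(a,a); drop(a,b)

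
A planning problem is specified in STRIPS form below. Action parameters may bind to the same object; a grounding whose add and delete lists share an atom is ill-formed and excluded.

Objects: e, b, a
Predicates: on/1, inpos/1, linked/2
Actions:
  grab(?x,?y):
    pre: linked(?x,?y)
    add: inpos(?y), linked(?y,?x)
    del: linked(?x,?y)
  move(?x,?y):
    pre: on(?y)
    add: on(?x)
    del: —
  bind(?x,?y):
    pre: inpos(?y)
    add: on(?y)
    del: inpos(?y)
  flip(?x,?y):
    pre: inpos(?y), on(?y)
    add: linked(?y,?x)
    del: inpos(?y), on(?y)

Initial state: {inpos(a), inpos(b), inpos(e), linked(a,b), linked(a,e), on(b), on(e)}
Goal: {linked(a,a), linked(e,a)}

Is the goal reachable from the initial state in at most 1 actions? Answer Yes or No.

No

1. grab(a,e)  →  {inpos(a), inpos(b), inpos(e), linked(a,b), linked(e,a), on(b), on(e)}
2. move(a,e)  →  {inpos(a), inpos(b), inpos(e), linked(a,b), linked(e,a), on(a), on(b), on(e)}
3. flip(a,a)  →  {inpos(b), inpos(e), linked(a,a), linked(a,b), linked(e,a), on(b), on(e)}
optimal plan length = 3; 3 > 1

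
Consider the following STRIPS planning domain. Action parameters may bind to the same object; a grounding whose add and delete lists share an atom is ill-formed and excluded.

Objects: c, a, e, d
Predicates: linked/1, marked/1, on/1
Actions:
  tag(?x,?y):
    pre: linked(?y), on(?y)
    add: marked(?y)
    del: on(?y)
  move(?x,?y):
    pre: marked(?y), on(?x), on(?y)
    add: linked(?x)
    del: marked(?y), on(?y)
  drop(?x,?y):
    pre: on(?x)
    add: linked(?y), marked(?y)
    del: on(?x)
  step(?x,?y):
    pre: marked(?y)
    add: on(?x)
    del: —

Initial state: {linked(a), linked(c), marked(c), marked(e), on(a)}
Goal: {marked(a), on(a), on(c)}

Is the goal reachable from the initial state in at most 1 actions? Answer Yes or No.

No

1. tag(c,a)  →  {linked(a), linked(c), marked(a), marked(c), marked(e)}
2. step(c,c)  →  {linked(a), linked(c), marked(a), marked(c), marked(e), on(c)}
3. step(a,c)  →  {linked(a), linked(c), marked(a), marked(c), marked(e), on(a), on(c)}
optimal plan length = 3; 3 > 1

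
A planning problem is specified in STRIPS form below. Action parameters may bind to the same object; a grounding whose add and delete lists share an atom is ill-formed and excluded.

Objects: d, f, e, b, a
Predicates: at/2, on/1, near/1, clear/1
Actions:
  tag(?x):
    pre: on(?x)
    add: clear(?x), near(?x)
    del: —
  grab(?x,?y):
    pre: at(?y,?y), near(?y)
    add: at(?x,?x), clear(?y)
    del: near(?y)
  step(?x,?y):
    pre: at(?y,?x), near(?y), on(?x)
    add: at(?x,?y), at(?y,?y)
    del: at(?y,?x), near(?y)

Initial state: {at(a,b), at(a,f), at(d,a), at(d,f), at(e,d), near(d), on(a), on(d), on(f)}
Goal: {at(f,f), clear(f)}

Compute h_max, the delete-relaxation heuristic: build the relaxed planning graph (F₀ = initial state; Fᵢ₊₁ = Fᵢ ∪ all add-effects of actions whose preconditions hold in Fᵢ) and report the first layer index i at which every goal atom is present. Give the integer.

F0 = init (9 atoms)
F1 = F0 ∪ {at(a,d), at(d,d), at(f,d), clear(a), clear(d), clear(f), near(a), near(f)}  (17 atoms)
F2 = F1 ∪ {at(a,a), at(b,b), at(e,e), at(f,a), at(f,f)}  (22 atoms)
goal ⊆ F2  ⇒  h_max = 2

2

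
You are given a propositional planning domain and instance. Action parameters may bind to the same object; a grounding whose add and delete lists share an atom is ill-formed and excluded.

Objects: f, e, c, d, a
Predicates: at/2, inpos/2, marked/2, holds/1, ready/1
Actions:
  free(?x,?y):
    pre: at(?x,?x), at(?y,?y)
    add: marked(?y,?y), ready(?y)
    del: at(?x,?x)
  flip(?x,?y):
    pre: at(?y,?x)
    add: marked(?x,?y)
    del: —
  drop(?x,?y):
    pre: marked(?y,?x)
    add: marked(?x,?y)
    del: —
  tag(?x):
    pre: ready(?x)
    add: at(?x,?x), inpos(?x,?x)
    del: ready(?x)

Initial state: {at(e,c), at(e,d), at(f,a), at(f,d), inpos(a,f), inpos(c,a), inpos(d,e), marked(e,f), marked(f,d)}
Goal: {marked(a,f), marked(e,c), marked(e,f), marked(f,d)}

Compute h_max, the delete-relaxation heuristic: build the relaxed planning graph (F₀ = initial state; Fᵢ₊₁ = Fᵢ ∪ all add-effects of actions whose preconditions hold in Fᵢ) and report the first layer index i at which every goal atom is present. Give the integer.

F0 = init (9 atoms)
F1 = F0 ∪ {marked(a,f), marked(c,e), marked(d,e), marked(d,f), marked(f,e)}  (14 atoms)
F2 = F1 ∪ {marked(e,c), marked(e,d), marked(f,a)}  (17 atoms)
goal ⊆ F2  ⇒  h_max = 2

2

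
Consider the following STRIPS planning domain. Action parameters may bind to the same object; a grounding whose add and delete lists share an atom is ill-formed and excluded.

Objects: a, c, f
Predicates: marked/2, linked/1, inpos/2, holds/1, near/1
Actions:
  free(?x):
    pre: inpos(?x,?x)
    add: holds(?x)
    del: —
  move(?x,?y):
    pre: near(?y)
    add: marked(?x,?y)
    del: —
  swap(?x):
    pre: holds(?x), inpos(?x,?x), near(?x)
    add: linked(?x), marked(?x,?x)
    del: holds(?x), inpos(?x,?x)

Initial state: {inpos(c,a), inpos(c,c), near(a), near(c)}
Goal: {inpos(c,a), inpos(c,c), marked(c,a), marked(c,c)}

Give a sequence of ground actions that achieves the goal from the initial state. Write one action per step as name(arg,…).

1. move(c,a)  →  {inpos(c,a), inpos(c,c), marked(c,a), near(a), near(c)}
2. move(c,c)  →  {inpos(c,a), inpos(c,c), marked(c,a), marked(c,c), near(a), near(c)}

move(c,a); move(c,c)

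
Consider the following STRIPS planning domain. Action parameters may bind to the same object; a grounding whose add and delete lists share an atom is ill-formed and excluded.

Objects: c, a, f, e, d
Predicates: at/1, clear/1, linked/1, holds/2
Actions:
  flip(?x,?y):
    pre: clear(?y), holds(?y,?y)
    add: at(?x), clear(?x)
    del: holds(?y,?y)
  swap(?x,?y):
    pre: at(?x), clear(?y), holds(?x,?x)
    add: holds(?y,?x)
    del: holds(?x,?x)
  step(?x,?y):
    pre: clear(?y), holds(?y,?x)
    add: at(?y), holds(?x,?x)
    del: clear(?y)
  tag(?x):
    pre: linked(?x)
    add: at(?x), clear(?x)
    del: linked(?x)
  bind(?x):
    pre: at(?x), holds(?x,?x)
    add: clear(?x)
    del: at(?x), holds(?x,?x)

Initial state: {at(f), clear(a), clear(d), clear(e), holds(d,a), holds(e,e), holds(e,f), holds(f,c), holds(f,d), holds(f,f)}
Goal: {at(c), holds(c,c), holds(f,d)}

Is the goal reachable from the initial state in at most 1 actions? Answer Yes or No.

No

1. flip(c,e)  →  {at(c), at(f), clear(a), clear(c), clear(d), clear(e), holds(d,a), holds(e,f), holds(f,c), holds(f,d), holds(f,f)}
2. bind(f)  →  {at(c), clear(a), clear(c), clear(d), clear(e), clear(f), holds(d,a), holds(e,f), holds(f,c), holds(f,d)}
3. step(c,f)  →  {at(c), at(f), clear(a), clear(c), clear(d), clear(e), holds(c,c), holds(d,a), holds(e,f), holds(f,c), holds(f,d)}
optimal plan length = 3; 3 > 1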